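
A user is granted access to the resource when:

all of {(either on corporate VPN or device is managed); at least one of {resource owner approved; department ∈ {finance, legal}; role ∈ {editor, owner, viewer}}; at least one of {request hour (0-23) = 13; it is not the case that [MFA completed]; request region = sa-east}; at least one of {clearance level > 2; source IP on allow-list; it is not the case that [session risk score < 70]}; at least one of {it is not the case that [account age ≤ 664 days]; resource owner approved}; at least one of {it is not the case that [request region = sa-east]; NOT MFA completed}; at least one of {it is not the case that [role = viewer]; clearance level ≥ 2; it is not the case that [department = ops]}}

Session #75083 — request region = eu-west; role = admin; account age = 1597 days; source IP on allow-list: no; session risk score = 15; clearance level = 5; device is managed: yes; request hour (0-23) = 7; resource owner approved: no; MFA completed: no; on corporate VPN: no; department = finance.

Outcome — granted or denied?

Atomic conditions:
  on corporate VPN: no → false
  device is managed: yes → true
  resource owner approved: no → false
  department ∈ {finance, legal}: finance is in the set → true
  role ∈ {editor, owner, viewer}: admin is not in the set → false
  request hour (0-23) = 13: 7 == 13 is false
  MFA completed: no → false
  request region = sa-east: eu-west == sa-east is false
  clearance level > 2: 5 > 2 is true
  source IP on allow-list: no → false
  session risk score < 70: 15 < 70 is true
  account age ≤ 664 days: 1597 ≤ 664 is false
  NOT MFA completed: no → true
  role = viewer: admin == viewer is false
  clearance level ≥ 2: 5 ≥ 2 is true
  department = ops: finance == ops is false
Combine:
[1] false OR true = true
[2] false OR true OR false = true
[3.2] NOT false = true
[3] false OR true OR false = true
[4.3] NOT true = false
[4] true OR false OR false = true
[5.1] NOT false = true
[5] true OR false = true
[6.1] NOT false = true
[6] true OR true = true
[7.1] NOT false = true
[7.3] NOT false = true
[7] true OR true OR true = true
[root] true AND true AND true AND true AND true AND true AND true = true
Overall: true → granted

Granted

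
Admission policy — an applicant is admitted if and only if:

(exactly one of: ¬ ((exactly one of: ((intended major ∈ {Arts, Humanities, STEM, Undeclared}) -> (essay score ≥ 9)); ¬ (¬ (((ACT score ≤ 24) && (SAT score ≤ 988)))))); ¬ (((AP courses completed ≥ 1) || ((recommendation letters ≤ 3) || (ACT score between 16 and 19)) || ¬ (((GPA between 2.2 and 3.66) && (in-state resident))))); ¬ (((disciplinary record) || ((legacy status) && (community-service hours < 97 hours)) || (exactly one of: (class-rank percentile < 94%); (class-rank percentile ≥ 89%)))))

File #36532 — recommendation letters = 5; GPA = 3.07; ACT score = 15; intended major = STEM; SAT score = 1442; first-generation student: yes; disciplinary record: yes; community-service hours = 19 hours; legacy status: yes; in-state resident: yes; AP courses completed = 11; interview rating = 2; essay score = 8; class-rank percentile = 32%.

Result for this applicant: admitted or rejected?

Atomic conditions:
  intended major ∈ {Arts, Humanities, STEM, Undeclared}: STEM is in the set → true
  essay score ≥ 9: 8 ≥ 9 is false
  ACT score ≤ 24: 15 ≤ 24 is true
  SAT score ≤ 988: 1442 ≤ 988 is false
  AP courses completed ≥ 1: 11 ≥ 1 is true
  recommendation letters ≤ 3: 5 ≤ 3 is false
  ACT score between 16 and 19: 15 in [16, 19] is false
  GPA between 2.2 and 3.66: 3.07 in [2.2, 3.66] is true
  in-state resident: yes → true
  disciplinary record: yes → true
  legacy status: yes → true
  community-service hours < 97 hours: 19 < 97 is true
  class-rank percentile < 94%: 32 < 94 is true
  class-rank percentile ≥ 89%: 32 ≥ 89 is false
Combine:
[1.1.1] true → false = false
[1.1.2.1.1] true AND false = false
[1.1.2.1] NOT false = true
[1.1.2] NOT true = false
[1.1] exactly-one(false, false) = false
[1] NOT false = true
[2.1.2] false OR false = false
[2.1.3.1] true AND true = true
[2.1.3] NOT true = false
[2.1] true OR false OR false = true
[2] NOT true = false
[3.1.2] true AND true = true
[3.1.3] exactly-one(true, false) = true
[3.1] true OR true OR true = true
[3] NOT true = false
[root] exactly-one(true, false, false) = true
Overall: true → admitted

Admitted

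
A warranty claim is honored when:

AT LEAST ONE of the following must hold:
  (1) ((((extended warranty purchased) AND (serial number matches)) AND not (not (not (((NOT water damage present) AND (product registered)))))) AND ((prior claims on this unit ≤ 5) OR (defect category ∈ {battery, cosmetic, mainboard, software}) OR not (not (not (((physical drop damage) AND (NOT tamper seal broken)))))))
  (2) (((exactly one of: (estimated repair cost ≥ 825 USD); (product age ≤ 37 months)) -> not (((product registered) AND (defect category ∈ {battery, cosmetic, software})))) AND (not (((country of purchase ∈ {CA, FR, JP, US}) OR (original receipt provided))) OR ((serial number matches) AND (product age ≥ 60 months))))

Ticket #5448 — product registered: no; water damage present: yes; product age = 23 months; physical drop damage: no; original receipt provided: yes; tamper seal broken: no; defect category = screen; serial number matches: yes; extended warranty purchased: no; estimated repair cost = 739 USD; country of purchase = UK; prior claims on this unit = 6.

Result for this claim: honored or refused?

Atomic conditions:
  extended warranty purchased: no → false
  serial number matches: yes → true
  NOT water damage present: yes → false
  product registered: no → false
  prior claims on this unit ≤ 5: 6 ≤ 5 is false
  defect category ∈ {battery, cosmetic, mainboard, software}: screen is not in the set → false
  physical drop damage: no → false
  NOT tamper seal broken: no → true
  estimated repair cost ≥ 825 USD: 739 ≥ 825 is false
  product age ≤ 37 months: 23 ≤ 37 is true
  defect category ∈ {battery, cosmetic, software}: screen is not in the set → false
  country of purchase ∈ {CA, FR, JP, US}: UK is not in the set → false
  original receipt provided: yes → true
  product age ≥ 60 months: 23 ≥ 60 is false
Combine:
[1.1.1] false AND true = false
[1.1.2.1.1.1] false AND false = false
[1.1.2.1.1] NOT false = true
[1.1.2.1] NOT true = false
[1.1.2] NOT false = true
[1.1] false AND true = false
[1.2.3.1.1.1] false AND true = false
[1.2.3.1.1] NOT false = true
[1.2.3.1] NOT true = false
[1.2.3] NOT false = true
[1.2] false OR false OR true = true
[1] false AND true = false
[2.1.1] exactly-one(false, true) = true
[2.1.2.1] false AND false = false
[2.1.2] NOT false = true
[2.1] true → true = true
[2.2.1.1] false OR true = true
[2.2.1] NOT true = false
[2.2.2] true AND false = false
[2.2] false OR false = false
[2] true AND false = false
[root] false OR false = false
Overall: false → refused

Refused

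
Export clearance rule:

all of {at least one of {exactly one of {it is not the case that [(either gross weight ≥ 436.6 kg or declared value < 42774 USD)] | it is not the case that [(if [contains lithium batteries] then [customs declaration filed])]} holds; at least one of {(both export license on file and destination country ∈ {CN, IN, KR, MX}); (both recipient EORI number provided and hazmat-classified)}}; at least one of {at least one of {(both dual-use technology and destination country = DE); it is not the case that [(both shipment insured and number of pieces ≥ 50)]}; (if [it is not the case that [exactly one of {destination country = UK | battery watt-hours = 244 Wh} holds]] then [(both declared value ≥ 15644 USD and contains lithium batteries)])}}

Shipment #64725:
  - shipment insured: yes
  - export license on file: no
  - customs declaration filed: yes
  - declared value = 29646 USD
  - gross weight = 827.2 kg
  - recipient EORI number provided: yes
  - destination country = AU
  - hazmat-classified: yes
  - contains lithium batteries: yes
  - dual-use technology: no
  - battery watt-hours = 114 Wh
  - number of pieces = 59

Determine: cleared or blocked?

Cleared

Atomic conditions:
  gross weight ≥ 436.6 kg: 827.2 ≥ 436.6 is true
  declared value < 42774 USD: 29646 < 42774 is true
  contains lithium batteries: yes → true
  customs declaration filed: yes → true
  export license on file: no → false
  destination country ∈ {CN, IN, KR, MX}: AU is not in the set → false
  recipient EORI number provided: yes → true
  hazmat-classified: yes → true
  dual-use technology: no → false
  destination country = DE: AU == DE is false
  shipment insured: yes → true
  number of pieces ≥ 50: 59 ≥ 50 is true
  destination country = UK: AU == UK is false
  battery watt-hours = 244 Wh: 114 == 244 is false
  declared value ≥ 15644 USD: 29646 ≥ 15644 is true
Combine:
[1.1.1.1] true OR true = true
[1.1.1] NOT true = false
[1.1.2.1] true → true = true
[1.1.2] NOT true = false
[1.1] exactly-one(false, false) = false
[1.2.1] false AND false = false
[1.2.2] true AND true = true
[1.2] false OR true = true
[1] false OR true = true
[2.1.1] false AND false = false
[2.1.2.1] true AND true = true
[2.1.2] NOT true = false
[2.1] false OR false = false
[2.2.1.1] exactly-one(false, false) = false
[2.2.1] NOT false = true
[2.2.2] true AND true = true
[2.2] true → true = true
[2] false OR true = true
[root] true AND true = true
Overall: true → cleared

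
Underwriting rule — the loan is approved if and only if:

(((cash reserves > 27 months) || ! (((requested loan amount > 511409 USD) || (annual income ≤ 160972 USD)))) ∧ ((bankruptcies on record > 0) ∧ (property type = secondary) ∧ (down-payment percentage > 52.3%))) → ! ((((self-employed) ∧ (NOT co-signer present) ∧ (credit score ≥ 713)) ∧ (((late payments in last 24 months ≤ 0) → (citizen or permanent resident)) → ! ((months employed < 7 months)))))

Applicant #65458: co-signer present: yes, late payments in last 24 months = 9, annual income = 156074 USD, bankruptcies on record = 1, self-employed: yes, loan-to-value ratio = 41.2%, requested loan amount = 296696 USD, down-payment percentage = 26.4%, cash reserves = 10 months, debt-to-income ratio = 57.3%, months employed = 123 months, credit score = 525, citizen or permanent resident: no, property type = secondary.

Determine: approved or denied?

Atomic conditions:
  cash reserves > 27 months: 10 > 27 is false
  requested loan amount > 511409 USD: 296696 > 511409 is false
  annual income ≤ 160972 USD: 156074 ≤ 160972 is true
  bankruptcies on record > 0: 1 > 0 is true
  property type = secondary: secondary == secondary is true
  down-payment percentage > 52.3%: 26.4 > 52.3 is false
  self-employed: yes → true
  NOT co-signer present: yes → false
  credit score ≥ 713: 525 ≥ 713 is false
  late payments in last 24 months ≤ 0: 9 ≤ 0 is false
  citizen or permanent resident: no → false
  months employed < 7 months: 123 < 7 is false
Combine:
[1.1.2.1] false OR true = true
[1.1.2] NOT true = false
[1.1] false OR false = false
[1.2] true AND true AND false = false
[1] false AND false = false
[2.1.1] true AND false AND false = false
[2.1.2.1] false → false (antecedent false ⇒ implication holds) = true
[2.1.2.2] NOT false = true
[2.1.2] true → true = true
[2.1] false AND true = false
[2] NOT false = true
[root] false → true (antecedent false ⇒ implication holds) = true
Overall: true → approved

Approved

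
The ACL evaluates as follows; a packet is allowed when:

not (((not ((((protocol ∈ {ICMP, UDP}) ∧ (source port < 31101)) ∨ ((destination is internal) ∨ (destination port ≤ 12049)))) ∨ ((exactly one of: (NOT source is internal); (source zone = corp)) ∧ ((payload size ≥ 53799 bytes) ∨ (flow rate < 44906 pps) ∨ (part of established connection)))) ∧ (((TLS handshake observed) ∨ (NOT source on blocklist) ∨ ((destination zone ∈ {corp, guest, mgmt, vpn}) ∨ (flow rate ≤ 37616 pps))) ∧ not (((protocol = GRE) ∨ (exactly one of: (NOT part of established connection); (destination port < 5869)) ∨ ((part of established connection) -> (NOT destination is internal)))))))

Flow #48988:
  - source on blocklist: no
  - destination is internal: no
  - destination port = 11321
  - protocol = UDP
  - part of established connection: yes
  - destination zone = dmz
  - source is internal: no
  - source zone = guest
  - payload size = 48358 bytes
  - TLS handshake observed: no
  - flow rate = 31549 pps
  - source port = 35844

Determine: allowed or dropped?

Allowed

Atomic conditions:
  protocol ∈ {ICMP, UDP}: UDP is in the set → true
  source port < 31101: 35844 < 31101 is false
  destination is internal: no → false
  destination port ≤ 12049: 11321 ≤ 12049 is true
  NOT source is internal: no → true
  source zone = corp: guest == corp is false
  payload size ≥ 53799 bytes: 48358 ≥ 53799 is false
  flow rate < 44906 pps: 31549 < 44906 is true
  part of established connection: yes → true
  TLS handshake observed: no → false
  NOT source on blocklist: no → true
  destination zone ∈ {corp, guest, mgmt, vpn}: dmz is not in the set → false
  flow rate ≤ 37616 pps: 31549 ≤ 37616 is true
  protocol = GRE: UDP == GRE is false
  NOT part of established connection: yes → false
  destination port < 5869: 11321 < 5869 is false
  NOT destination is internal: no → true
Combine:
[1.1.1.1.1] true AND false = false
[1.1.1.1.2] false OR true = true
[1.1.1.1] false OR true = true
[1.1.1] NOT true = false
[1.1.2.1] exactly-one(true, false) = true
[1.1.2.2] false OR true OR true = true
[1.1.2] true AND true = true
[1.1] false OR true = true
[1.2.1.3] false OR true = true
[1.2.1] false OR true OR true = true
[1.2.2.1.2] exactly-one(false, false) = false
[1.2.2.1.3] true → true = true
[1.2.2.1] false OR false OR true = true
[1.2.2] NOT true = false
[1.2] true AND false = false
[1] true AND false = false
[root] NOT false = true
Overall: true → allowed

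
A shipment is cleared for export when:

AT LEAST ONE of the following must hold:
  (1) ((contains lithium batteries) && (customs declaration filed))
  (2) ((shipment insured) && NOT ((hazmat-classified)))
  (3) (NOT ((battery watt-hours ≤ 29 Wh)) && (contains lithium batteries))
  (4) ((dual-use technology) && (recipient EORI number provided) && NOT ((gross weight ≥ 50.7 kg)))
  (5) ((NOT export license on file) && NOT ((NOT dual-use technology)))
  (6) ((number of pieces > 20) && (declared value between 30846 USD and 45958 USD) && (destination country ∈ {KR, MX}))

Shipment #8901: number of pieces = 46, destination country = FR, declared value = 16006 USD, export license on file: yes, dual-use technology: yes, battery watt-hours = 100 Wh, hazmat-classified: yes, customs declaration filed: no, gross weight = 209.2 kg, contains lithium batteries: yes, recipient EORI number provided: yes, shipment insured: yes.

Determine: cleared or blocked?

Cleared

Atomic conditions:
  contains lithium batteries: yes → true
  customs declaration filed: no → false
  shipment insured: yes → true
  hazmat-classified: yes → true
  battery watt-hours ≤ 29 Wh: 100 ≤ 29 is false
  dual-use technology: yes → true
  recipient EORI number provided: yes → true
  gross weight ≥ 50.7 kg: 209.2 ≥ 50.7 is true
  NOT export license on file: yes → false
  NOT dual-use technology: yes → false
  number of pieces > 20: 46 > 20 is true
  declared value between 30846 USD and 45958 USD: 16006 in [30846, 45958] is false
  destination country ∈ {KR, MX}: FR is not in the set → false
Combine:
[1] true AND false = false
[2.2] NOT true = false
[2] true AND false = false
[3.1] NOT false = true
[3] true AND true = true
[4.3] NOT true = false
[4] true AND true AND false = false
[5.2] NOT false = true
[5] false AND true = false
[6] true AND false AND false = false
[root] false OR false OR true OR false OR false OR false = true
Overall: true → cleared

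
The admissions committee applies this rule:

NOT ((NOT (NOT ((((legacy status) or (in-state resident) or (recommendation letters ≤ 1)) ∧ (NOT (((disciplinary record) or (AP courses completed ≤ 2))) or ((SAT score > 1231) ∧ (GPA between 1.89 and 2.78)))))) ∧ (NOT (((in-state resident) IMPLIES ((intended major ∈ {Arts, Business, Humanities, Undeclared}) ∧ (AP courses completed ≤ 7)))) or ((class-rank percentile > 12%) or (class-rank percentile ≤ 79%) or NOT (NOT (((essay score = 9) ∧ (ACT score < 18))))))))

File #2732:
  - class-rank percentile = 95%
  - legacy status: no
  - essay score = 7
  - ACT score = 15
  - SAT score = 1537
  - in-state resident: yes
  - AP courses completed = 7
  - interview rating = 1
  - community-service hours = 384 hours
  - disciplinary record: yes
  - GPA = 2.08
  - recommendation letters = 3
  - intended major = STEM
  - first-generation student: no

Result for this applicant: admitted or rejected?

Rejected

Atomic conditions:
  legacy status: no → false
  in-state resident: yes → true
  recommendation letters ≤ 1: 3 ≤ 1 is false
  disciplinary record: yes → true
  AP courses completed ≤ 2: 7 ≤ 2 is false
  SAT score > 1231: 1537 > 1231 is true
  GPA between 1.89 and 2.78: 2.08 in [1.89, 2.78] is true
  intended major ∈ {Arts, Business, Humanities, Undeclared}: STEM is not in the set → false
  AP courses completed ≤ 7: 7 ≤ 7 is true
  class-rank percentile > 12%: 95 > 12 is true
  class-rank percentile ≤ 79%: 95 ≤ 79 is false
  essay score = 9: 7 == 9 is false
  ACT score < 18: 15 < 18 is true
Combine:
[1.1.1.1.1] false OR true OR false = true
[1.1.1.1.2.1.1] true OR false = true
[1.1.1.1.2.1] NOT true = false
[1.1.1.1.2.2] true AND true = true
[1.1.1.1.2] false OR true = true
[1.1.1.1] true AND true = true
[1.1.1] NOT true = false
[1.1] NOT false = true
[1.2.1.1.2] false AND true = false
[1.2.1.1] true → false = false
[1.2.1] NOT false = true
[1.2.2.3.1.1] false AND true = false
[1.2.2.3.1] NOT false = true
[1.2.2.3] NOT true = false
[1.2.2] true OR false OR false = true
[1.2] true OR true = true
[1] true AND true = true
[root] NOT true = false
Overall: false → rejected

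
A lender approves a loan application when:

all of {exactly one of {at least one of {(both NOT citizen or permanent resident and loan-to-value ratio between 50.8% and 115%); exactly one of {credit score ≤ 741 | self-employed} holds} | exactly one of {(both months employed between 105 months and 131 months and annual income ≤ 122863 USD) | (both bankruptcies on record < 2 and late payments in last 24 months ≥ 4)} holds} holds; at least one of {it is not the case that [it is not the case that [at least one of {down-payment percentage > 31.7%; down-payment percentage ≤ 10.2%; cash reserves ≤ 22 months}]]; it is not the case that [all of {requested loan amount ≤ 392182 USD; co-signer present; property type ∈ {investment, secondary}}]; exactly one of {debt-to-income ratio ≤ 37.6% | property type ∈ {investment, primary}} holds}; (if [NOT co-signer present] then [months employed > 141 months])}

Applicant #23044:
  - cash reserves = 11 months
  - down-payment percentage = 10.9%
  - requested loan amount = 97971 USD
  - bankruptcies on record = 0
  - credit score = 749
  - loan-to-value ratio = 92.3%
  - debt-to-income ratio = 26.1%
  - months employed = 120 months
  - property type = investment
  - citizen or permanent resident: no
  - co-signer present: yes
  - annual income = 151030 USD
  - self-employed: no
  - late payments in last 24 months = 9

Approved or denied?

Denied

Atomic conditions:
  NOT citizen or permanent resident: no → true
  loan-to-value ratio between 50.8% and 115%: 92.3 in [50.8, 115] is true
  credit score ≤ 741: 749 ≤ 741 is false
  self-employed: no → false
  months employed between 105 months and 131 months: 120 in [105, 131] is true
  annual income ≤ 122863 USD: 151030 ≤ 122863 is false
  bankruptcies on record < 2: 0 < 2 is true
  late payments in last 24 months ≥ 4: 9 ≥ 4 is true
  down-payment percentage > 31.7%: 10.9 > 31.7 is false
  down-payment percentage ≤ 10.2%: 10.9 ≤ 10.2 is false
  cash reserves ≤ 22 months: 11 ≤ 22 is true
  requested loan amount ≤ 392182 USD: 97971 ≤ 392182 is true
  co-signer present: yes → true
  property type ∈ {investment, secondary}: investment is in the set → true
  debt-to-income ratio ≤ 37.6%: 26.1 ≤ 37.6 is true
  property type ∈ {investment, primary}: investment is in the set → true
  NOT co-signer present: yes → false
  months employed > 141 months: 120 > 141 is false
Combine:
[1.1.1] true AND true = true
[1.1.2] exactly-one(false, false) = false
[1.1] true OR false = true
[1.2.1] true AND false = false
[1.2.2] true AND true = true
[1.2] exactly-one(false, true) = true
[1] exactly-one(true, true) = false
[2.1.1.1] false OR false OR true = true
[2.1.1] NOT true = false
[2.1] NOT false = true
[2.2.1] true AND true AND true = true
[2.2] NOT true = false
[2.3] exactly-one(true, true) = false
[2] true OR false OR false = true
[3] false → false (antecedent false ⇒ implication holds) = true
[root] false AND true AND true = false
Overall: false → denied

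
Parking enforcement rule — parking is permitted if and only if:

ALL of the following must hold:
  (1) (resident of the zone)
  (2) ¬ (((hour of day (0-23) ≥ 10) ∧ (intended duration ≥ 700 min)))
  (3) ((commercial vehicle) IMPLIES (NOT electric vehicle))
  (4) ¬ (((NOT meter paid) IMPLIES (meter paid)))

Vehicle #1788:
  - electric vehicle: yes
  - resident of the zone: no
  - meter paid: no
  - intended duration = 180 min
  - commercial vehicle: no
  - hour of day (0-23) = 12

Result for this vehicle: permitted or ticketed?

Atomic conditions:
  resident of the zone: no → false
  hour of day (0-23) ≥ 10: 12 ≥ 10 is true
  intended duration ≥ 700 min: 180 ≥ 700 is false
  commercial vehicle: no → false
  NOT electric vehicle: yes → false
  NOT meter paid: no → true
  meter paid: no → false
Combine:
[2.1] true AND false = false
[2] NOT false = true
[3] false → false (antecedent false ⇒ implication holds) = true
[4.1] true → false = false
[4] NOT false = true
[root] false AND true AND true AND true = false
Overall: false → ticketed

Ticketed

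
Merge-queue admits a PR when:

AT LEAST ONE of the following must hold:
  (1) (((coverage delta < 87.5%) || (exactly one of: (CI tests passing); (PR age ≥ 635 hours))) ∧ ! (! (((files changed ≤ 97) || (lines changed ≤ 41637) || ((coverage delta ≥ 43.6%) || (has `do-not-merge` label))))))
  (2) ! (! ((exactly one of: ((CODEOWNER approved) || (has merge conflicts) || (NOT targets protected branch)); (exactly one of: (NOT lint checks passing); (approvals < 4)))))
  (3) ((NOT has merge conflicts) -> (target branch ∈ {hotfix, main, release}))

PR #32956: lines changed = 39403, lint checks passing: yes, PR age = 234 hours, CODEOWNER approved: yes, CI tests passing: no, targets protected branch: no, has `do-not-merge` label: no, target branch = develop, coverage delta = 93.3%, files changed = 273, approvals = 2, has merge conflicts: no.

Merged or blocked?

Blocked

Atomic conditions:
  coverage delta < 87.5%: 93.3 < 87.5 is false
  CI tests passing: no → false
  PR age ≥ 635 hours: 234 ≥ 635 is false
  files changed ≤ 97: 273 ≤ 97 is false
  lines changed ≤ 41637: 39403 ≤ 41637 is true
  coverage delta ≥ 43.6%: 93.3 ≥ 43.6 is true
  has `do-not-merge` label: no → false
  CODEOWNER approved: yes → true
  has merge conflicts: no → false
  NOT targets protected branch: no → true
  NOT lint checks passing: yes → false
  approvals < 4: 2 < 4 is true
  NOT has merge conflicts: no → true
  target branch ∈ {hotfix, main, release}: develop is not in the set → false
Combine:
[1.1.2] exactly-one(false, false) = false
[1.1] false OR false = false
[1.2.1.1.3] true OR false = true
[1.2.1.1] false OR true OR true = true
[1.2.1] NOT true = false
[1.2] NOT false = true
[1] false AND true = false
[2.1.1.1] true OR false OR true = true
[2.1.1.2] exactly-one(false, true) = true
[2.1.1] exactly-one(true, true) = false
[2.1] NOT false = true
[2] NOT true = false
[3] true → false = false
[root] false OR false OR false = false
Overall: false → blocked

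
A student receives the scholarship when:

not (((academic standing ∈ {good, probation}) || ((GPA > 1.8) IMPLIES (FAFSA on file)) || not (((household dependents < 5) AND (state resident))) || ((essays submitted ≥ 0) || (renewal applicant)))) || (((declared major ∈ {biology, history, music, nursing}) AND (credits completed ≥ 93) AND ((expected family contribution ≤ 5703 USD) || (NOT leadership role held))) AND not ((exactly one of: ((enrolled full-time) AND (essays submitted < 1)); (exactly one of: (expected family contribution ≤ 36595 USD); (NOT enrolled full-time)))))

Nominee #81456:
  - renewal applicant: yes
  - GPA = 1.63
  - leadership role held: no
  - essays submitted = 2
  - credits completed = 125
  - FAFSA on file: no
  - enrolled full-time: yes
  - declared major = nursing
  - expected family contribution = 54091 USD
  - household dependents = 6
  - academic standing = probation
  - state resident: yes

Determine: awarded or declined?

Atomic conditions:
  academic standing ∈ {good, probation}: probation is in the set → true
  GPA > 1.8: 1.63 > 1.8 is false
  FAFSA on file: no → false
  household dependents < 5: 6 < 5 is false
  state resident: yes → true
  essays submitted ≥ 0: 2 ≥ 0 is true
  renewal applicant: yes → true
  declared major ∈ {biology, history, music, nursing}: nursing is in the set → true
  credits completed ≥ 93: 125 ≥ 93 is true
  expected family contribution ≤ 5703 USD: 54091 ≤ 5703 is false
  NOT leadership role held: no → true
  enrolled full-time: yes → true
  essays submitted < 1: 2 < 1 is false
  expected family contribution ≤ 36595 USD: 54091 ≤ 36595 is false
  NOT enrolled full-time: yes → false
Combine:
[1.1.2] false → false (antecedent false ⇒ implication holds) = true
[1.1.3.1] false AND true = false
[1.1.3] NOT false = true
[1.1.4] true OR true = true
[1.1] true OR true OR true OR true = true
[1] NOT true = false
[2.1.3] false OR true = true
[2.1] true AND true AND true = true
[2.2.1.1] true AND false = false
[2.2.1.2] exactly-one(false, false) = false
[2.2.1] exactly-one(false, false) = false
[2.2] NOT false = true
[2] true AND true = true
[root] false OR true = true
Overall: true → awarded

Awarded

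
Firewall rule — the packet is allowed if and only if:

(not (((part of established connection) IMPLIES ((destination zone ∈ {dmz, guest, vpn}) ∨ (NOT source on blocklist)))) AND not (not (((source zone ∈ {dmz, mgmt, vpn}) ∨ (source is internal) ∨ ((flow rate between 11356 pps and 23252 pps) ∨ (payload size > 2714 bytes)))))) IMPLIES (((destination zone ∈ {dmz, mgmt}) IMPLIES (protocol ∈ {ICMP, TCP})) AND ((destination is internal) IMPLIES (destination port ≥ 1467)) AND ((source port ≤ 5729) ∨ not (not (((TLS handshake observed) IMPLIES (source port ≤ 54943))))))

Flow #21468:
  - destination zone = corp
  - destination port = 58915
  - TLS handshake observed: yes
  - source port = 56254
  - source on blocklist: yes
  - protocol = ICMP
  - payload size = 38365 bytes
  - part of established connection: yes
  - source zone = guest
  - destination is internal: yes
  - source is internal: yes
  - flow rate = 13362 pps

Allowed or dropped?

Atomic conditions:
  part of established connection: yes → true
  destination zone ∈ {dmz, guest, vpn}: corp is not in the set → false
  NOT source on blocklist: yes → false
  source zone ∈ {dmz, mgmt, vpn}: guest is not in the set → false
  source is internal: yes → true
  flow rate between 11356 pps and 23252 pps: 13362 in [11356, 23252] is true
  payload size > 2714 bytes: 38365 > 2714 is true
  destination zone ∈ {dmz, mgmt}: corp is not in the set → false
  protocol ∈ {ICMP, TCP}: ICMP is in the set → true
  destination is internal: yes → true
  destination port ≥ 1467: 58915 ≥ 1467 is true
  source port ≤ 5729: 56254 ≤ 5729 is false
  TLS handshake observed: yes → true
  source port ≤ 54943: 56254 ≤ 54943 is false
Combine:
[1.1.1.2] false OR false = false
[1.1.1] true → false = false
[1.1] NOT false = true
[1.2.1.1.3] true OR true = true
[1.2.1.1] false OR true OR true = true
[1.2.1] NOT true = false
[1.2] NOT false = true
[1] true AND true = true
[2.1] false → true (antecedent false ⇒ implication holds) = true
[2.2] true → true = true
[2.3.2.1.1] true → false = false
[2.3.2.1] NOT false = true
[2.3.2] NOT true = false
[2.3] false OR false = false
[2] true AND true AND false = false
[root] true → false = false
Overall: false → dropped

Dropped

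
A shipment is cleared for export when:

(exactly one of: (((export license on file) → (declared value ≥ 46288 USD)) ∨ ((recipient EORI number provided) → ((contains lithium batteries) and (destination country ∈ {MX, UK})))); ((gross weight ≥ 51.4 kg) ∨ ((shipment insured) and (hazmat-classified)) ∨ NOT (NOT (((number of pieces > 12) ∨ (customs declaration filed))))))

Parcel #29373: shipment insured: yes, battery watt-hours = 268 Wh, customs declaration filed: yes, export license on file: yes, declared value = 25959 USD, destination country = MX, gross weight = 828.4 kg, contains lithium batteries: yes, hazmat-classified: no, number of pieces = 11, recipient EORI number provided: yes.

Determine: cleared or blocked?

Blocked

Atomic conditions:
  export license on file: yes → true
  declared value ≥ 46288 USD: 25959 ≥ 46288 is false
  recipient EORI number provided: yes → true
  contains lithium batteries: yes → true
  destination country ∈ {MX, UK}: MX is in the set → true
  gross weight ≥ 51.4 kg: 828.4 ≥ 51.4 is true
  shipment insured: yes → true
  hazmat-classified: no → false
  number of pieces > 12: 11 > 12 is false
  customs declaration filed: yes → true
Combine:
[1.1] true → false = false
[1.2.2] true AND true = true
[1.2] true → true = true
[1] false OR true = true
[2.2] true AND false = false
[2.3.1.1] false OR true = true
[2.3.1] NOT true = false
[2.3] NOT false = true
[2] true OR false OR true = true
[root] exactly-one(true, true) = false
Overall: false → blocked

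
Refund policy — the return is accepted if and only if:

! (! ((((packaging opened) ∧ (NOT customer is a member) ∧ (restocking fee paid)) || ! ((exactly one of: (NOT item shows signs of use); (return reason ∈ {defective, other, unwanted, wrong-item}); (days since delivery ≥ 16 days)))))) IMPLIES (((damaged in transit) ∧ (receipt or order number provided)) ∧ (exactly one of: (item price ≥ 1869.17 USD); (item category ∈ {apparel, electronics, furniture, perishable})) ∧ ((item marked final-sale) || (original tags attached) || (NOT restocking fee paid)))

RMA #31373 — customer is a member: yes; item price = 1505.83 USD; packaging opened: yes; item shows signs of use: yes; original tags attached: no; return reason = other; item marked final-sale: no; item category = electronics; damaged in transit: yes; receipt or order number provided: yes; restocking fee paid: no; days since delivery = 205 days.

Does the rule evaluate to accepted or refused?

Accepted

Atomic conditions:
  packaging opened: yes → true
  NOT customer is a member: yes → false
  restocking fee paid: no → false
  NOT item shows signs of use: yes → false
  return reason ∈ {defective, other, unwanted, wrong-item}: other is in the set → true
  days since delivery ≥ 16 days: 205 ≥ 16 is true
  damaged in transit: yes → true
  receipt or order number provided: yes → true
  item price ≥ 1869.17 USD: 1505.83 ≥ 1869.17 is false
  item category ∈ {apparel, electronics, furniture, perishable}: electronics is in the set → true
  item marked final-sale: no → false
  original tags attached: no → false
  NOT restocking fee paid: no → true
Combine:
[1.1.1.1] true AND false AND false = false
[1.1.1.2.1] exactly-one(false, true, true) = false
[1.1.1.2] NOT false = true
[1.1.1] false OR true = true
[1.1] NOT true = false
[1] NOT false = true
[2.1] true AND true = true
[2.2] exactly-one(false, true) = true
[2.3] false OR false OR true = true
[2] true AND true AND true = true
[root] true → true = true
Overall: true → accepted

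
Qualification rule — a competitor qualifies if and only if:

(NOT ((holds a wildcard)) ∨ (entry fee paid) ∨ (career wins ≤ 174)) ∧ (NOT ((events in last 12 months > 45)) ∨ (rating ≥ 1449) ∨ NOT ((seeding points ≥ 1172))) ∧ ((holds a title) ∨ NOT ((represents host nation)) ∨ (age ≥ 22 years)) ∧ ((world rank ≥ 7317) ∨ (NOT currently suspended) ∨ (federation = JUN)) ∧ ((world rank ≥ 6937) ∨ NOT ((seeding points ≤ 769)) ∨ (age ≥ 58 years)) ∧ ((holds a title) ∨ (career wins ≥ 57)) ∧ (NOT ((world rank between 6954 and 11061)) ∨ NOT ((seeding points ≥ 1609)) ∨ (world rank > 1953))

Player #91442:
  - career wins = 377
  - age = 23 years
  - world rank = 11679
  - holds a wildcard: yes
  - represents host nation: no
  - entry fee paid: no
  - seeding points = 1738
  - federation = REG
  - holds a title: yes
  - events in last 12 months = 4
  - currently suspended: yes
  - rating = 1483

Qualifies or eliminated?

Eliminated

Atomic conditions:
  holds a wildcard: yes → true
  entry fee paid: no → false
  career wins ≤ 174: 377 ≤ 174 is false
  events in last 12 months > 45: 4 > 45 is false
  rating ≥ 1449: 1483 ≥ 1449 is true
  seeding points ≥ 1172: 1738 ≥ 1172 is true
  holds a title: yes → true
  represents host nation: no → false
  age ≥ 22 years: 23 ≥ 22 is true
  world rank ≥ 7317: 11679 ≥ 7317 is true
  NOT currently suspended: yes → false
  federation = JUN: REG == JUN is false
  world rank ≥ 6937: 11679 ≥ 6937 is true
  seeding points ≤ 769: 1738 ≤ 769 is false
  age ≥ 58 years: 23 ≥ 58 is false
  career wins ≥ 57: 377 ≥ 57 is true
  world rank between 6954 and 11061: 11679 in [6954, 11061] is false
  seeding points ≥ 1609: 1738 ≥ 1609 is true
  world rank > 1953: 11679 > 1953 is true
Combine:
[1.1] NOT true = false
[1] false OR false OR false = false
[2.1] NOT false = true
[2.3] NOT true = false
[2] true OR true OR false = true
[3.2] NOT false = true
[3] true OR true OR true = true
[4] true OR false OR false = true
[5.2] NOT false = true
[5] true OR true OR false = true
[6] true OR true = true
[7.1] NOT false = true
[7.2] NOT true = false
[7] true OR false OR true = true
[root] false AND true AND true AND true AND true AND true AND true = false
Overall: false → eliminated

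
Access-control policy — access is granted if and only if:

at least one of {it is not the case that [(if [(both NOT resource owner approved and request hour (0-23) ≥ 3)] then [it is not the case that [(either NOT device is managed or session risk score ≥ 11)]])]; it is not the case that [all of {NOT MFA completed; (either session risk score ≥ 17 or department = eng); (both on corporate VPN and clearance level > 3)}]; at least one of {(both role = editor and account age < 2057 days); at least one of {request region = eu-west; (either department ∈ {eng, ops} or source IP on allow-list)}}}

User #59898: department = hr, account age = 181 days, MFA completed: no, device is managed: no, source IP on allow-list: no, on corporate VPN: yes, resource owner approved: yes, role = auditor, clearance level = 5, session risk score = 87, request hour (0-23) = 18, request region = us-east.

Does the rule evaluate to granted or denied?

Denied

Atomic conditions:
  NOT resource owner approved: yes → false
  request hour (0-23) ≥ 3: 18 ≥ 3 is true
  NOT device is managed: no → true
  session risk score ≥ 11: 87 ≥ 11 is true
  NOT MFA completed: no → true
  session risk score ≥ 17: 87 ≥ 17 is true
  department = eng: hr == eng is false
  on corporate VPN: yes → true
  clearance level > 3: 5 > 3 is true
  role = editor: auditor == editor is false
  account age < 2057 days: 181 < 2057 is true
  request region = eu-west: us-east == eu-west is false
  department ∈ {eng, ops}: hr is not in the set → false
  source IP on allow-list: no → false
Combine:
[1.1.1] false AND true = false
[1.1.2.1] true OR true = true
[1.1.2] NOT true = false
[1.1] false → false (antecedent false ⇒ implication holds) = true
[1] NOT true = false
[2.1.2] true OR false = true
[2.1.3] true AND true = true
[2.1] true AND true AND true = true
[2] NOT true = false
[3.1] false AND true = false
[3.2.2] false OR false = false
[3.2] false OR false = false
[3] false OR false = false
[root] false OR false OR false = false
Overall: false → denied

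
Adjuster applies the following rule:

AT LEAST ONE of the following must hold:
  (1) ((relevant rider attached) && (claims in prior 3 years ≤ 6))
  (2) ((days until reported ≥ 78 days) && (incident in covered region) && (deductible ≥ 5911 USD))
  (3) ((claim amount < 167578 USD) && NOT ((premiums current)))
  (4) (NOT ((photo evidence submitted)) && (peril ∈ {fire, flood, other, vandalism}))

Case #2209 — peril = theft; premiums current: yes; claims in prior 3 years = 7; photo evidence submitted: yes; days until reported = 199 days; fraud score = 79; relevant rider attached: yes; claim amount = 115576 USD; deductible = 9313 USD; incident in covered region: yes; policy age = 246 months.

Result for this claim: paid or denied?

Atomic conditions:
  relevant rider attached: yes → true
  claims in prior 3 years ≤ 6: 7 ≤ 6 is false
  days until reported ≥ 78 days: 199 ≥ 78 is true
  incident in covered region: yes → true
  deductible ≥ 5911 USD: 9313 ≥ 5911 is true
  claim amount < 167578 USD: 115576 < 167578 is true
  premiums current: yes → true
  photo evidence submitted: yes → true
  peril ∈ {fire, flood, other, vandalism}: theft is not in the set → false
Combine:
[1] true AND false = false
[2] true AND true AND true = true
[3.2] NOT true = false
[3] true AND false = false
[4.1] NOT true = false
[4] false AND false = false
[root] false OR true OR false OR false = true
Overall: true → paid

Paid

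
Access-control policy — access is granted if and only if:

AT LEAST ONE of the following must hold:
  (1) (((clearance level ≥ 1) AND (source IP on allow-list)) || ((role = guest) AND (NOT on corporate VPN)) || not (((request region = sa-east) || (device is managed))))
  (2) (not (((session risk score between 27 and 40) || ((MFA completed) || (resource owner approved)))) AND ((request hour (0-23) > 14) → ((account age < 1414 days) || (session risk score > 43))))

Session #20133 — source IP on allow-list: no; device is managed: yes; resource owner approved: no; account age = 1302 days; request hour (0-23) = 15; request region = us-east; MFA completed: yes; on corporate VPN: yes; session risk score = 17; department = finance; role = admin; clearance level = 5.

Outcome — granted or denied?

Denied

Atomic conditions:
  clearance level ≥ 1: 5 ≥ 1 is true
  source IP on allow-list: no → false
  role = guest: admin == guest is false
  NOT on corporate VPN: yes → false
  request region = sa-east: us-east == sa-east is false
  device is managed: yes → true
  session risk score between 27 and 40: 17 in [27, 40] is false
  MFA completed: yes → true
  resource owner approved: no → false
  request hour (0-23) > 14: 15 > 14 is true
  account age < 1414 days: 1302 < 1414 is true
  session risk score > 43: 17 > 43 is false
Combine:
[1.1] true AND false = false
[1.2] false AND false = false
[1.3.1] false OR true = true
[1.3] NOT true = false
[1] false OR false OR false = false
[2.1.1.2] true OR false = true
[2.1.1] false OR true = true
[2.1] NOT true = false
[2.2.2] true OR false = true
[2.2] true → true = true
[2] false AND true = false
[root] false OR false = false
Overall: false → denied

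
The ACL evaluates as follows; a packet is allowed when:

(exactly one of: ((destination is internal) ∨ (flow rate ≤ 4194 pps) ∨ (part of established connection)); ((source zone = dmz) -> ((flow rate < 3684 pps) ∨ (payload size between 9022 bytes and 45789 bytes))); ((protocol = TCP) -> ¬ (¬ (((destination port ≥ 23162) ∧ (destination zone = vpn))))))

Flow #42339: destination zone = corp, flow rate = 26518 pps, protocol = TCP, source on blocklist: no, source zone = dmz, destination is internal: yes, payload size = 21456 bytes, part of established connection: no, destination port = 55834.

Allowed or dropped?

Dropped

Atomic conditions:
  destination is internal: yes → true
  flow rate ≤ 4194 pps: 26518 ≤ 4194 is false
  part of established connection: no → false
  source zone = dmz: dmz == dmz is true
  flow rate < 3684 pps: 26518 < 3684 is false
  payload size between 9022 bytes and 45789 bytes: 21456 in [9022, 45789] is true
  protocol = TCP: TCP == TCP is true
  destination port ≥ 23162: 55834 ≥ 23162 is true
  destination zone = vpn: corp == vpn is false
Combine:
[1] true OR false OR false = true
[2.2] false OR true = true
[2] true → true = true
[3.2.1.1] true AND false = false
[3.2.1] NOT false = true
[3.2] NOT true = false
[3] true → false = false
[root] exactly-one(true, true, false) = false
Overall: false → dropped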